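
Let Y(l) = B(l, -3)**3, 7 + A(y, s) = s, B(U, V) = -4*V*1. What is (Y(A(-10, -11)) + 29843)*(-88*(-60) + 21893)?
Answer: 857878783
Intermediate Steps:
B(U, V) = -4*V
A(y, s) = -7 + s
Y(l) = 1728 (Y(l) = (-4*(-3))**3 = 12**3 = 1728)
(Y(A(-10, -11)) + 29843)*(-88*(-60) + 21893) = (1728 + 29843)*(-88*(-60) + 21893) = 31571*(5280 + 21893) = 31571*27173 = 857878783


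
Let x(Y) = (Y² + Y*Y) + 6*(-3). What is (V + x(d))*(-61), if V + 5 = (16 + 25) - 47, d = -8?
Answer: -6039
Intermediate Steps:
x(Y) = -18 + 2*Y² (x(Y) = (Y² + Y²) - 18 = 2*Y² - 18 = -18 + 2*Y²)
V = -11 (V = -5 + ((16 + 25) - 47) = -5 + (41 - 47) = -5 - 6 = -11)
(V + x(d))*(-61) = (-11 + (-18 + 2*(-8)²))*(-61) = (-11 + (-18 + 2*64))*(-61) = (-11 + (-18 + 128))*(-61) = (-11 + 110)*(-61) = 99*(-61) = -6039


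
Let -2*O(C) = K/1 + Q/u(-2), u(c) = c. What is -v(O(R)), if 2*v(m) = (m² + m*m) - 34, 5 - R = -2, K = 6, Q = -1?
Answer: 103/16 ≈ 6.4375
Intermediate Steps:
R = 7 (R = 5 - 1*(-2) = 5 + 2 = 7)
O(C) = -13/4 (O(C) = -(6/1 - 1/(-2))/2 = -(6*1 - 1*(-½))/2 = -(6 + ½)/2 = -½*13/2 = -13/4)
v(m) = -17 + m² (v(m) = ((m² + m*m) - 34)/2 = ((m² + m²) - 34)/2 = (2*m² - 34)/2 = (-34 + 2*m²)/2 = -17 + m²)
-v(O(R)) = -(-17 + (-13/4)²) = -(-17 + 169/16) = -1*(-103/16) = 103/16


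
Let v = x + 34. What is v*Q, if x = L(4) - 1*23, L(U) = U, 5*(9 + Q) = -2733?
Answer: -8334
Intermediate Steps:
Q = -2778/5 (Q = -9 + (1/5)*(-2733) = -9 - 2733/5 = -2778/5 ≈ -555.60)
x = -19 (x = 4 - 1*23 = 4 - 23 = -19)
v = 15 (v = -19 + 34 = 15)
v*Q = 15*(-2778/5) = -8334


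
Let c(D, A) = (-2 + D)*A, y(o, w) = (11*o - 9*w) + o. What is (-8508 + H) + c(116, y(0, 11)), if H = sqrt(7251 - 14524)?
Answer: -19794 + I*sqrt(7273) ≈ -19794.0 + 85.282*I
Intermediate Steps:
y(o, w) = -9*w + 12*o (y(o, w) = (-9*w + 11*o) + o = -9*w + 12*o)
c(D, A) = A*(-2 + D)
H = I*sqrt(7273) (H = sqrt(-7273) = I*sqrt(7273) ≈ 85.282*I)
(-8508 + H) + c(116, y(0, 11)) = (-8508 + I*sqrt(7273)) + (-9*11 + 12*0)*(-2 + 116) = (-8508 + I*sqrt(7273)) + (-99 + 0)*114 = (-8508 + I*sqrt(7273)) - 99*114 = (-8508 + I*sqrt(7273)) - 11286 = -19794 + I*sqrt(7273)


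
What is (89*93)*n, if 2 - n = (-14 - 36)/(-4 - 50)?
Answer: 80011/9 ≈ 8890.1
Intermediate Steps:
n = 29/27 (n = 2 - (-14 - 36)/(-4 - 50) = 2 - (-50)/(-54) = 2 - (-50)*(-1)/54 = 2 - 1*25/27 = 2 - 25/27 = 29/27 ≈ 1.0741)
(89*93)*n = (89*93)*(29/27) = 8277*(29/27) = 80011/9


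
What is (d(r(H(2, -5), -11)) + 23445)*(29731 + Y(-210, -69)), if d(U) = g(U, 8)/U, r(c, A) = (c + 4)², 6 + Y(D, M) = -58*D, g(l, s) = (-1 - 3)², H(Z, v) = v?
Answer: 983133205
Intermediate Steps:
g(l, s) = 16 (g(l, s) = (-4)² = 16)
Y(D, M) = -6 - 58*D
r(c, A) = (4 + c)²
d(U) = 16/U
(d(r(H(2, -5), -11)) + 23445)*(29731 + Y(-210, -69)) = (16/((4 - 5)²) + 23445)*(29731 + (-6 - 58*(-210))) = (16/((-1)²) + 23445)*(29731 + (-6 + 12180)) = (16/1 + 23445)*(29731 + 12174) = (16*1 + 23445)*41905 = (16 + 23445)*41905 = 23461*41905 = 983133205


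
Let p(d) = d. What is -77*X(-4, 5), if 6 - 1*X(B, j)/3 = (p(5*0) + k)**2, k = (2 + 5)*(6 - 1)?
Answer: 281589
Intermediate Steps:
k = 35 (k = 7*5 = 35)
X(B, j) = -3657 (X(B, j) = 18 - 3*(5*0 + 35)**2 = 18 - 3*(0 + 35)**2 = 18 - 3*35**2 = 18 - 3*1225 = 18 - 3675 = -3657)
-77*X(-4, 5) = -77*(-3657) = 281589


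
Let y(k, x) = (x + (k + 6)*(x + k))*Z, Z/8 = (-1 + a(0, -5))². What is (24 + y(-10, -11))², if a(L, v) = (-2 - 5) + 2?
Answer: 443018304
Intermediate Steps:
a(L, v) = -5 (a(L, v) = -7 + 2 = -5)
Z = 288 (Z = 8*(-1 - 5)² = 8*(-6)² = 8*36 = 288)
y(k, x) = 288*x + 288*(6 + k)*(k + x) (y(k, x) = (x + (k + 6)*(x + k))*288 = (x + (6 + k)*(k + x))*288 = 288*x + 288*(6 + k)*(k + x))
(24 + y(-10, -11))² = (24 + (288*(-10)² + 1728*(-10) + 2016*(-11) + 288*(-10)*(-11)))² = (24 + (288*100 - 17280 - 22176 + 31680))² = (24 + (28800 - 17280 - 22176 + 31680))² = (24 + 21024)² = 21048² = 443018304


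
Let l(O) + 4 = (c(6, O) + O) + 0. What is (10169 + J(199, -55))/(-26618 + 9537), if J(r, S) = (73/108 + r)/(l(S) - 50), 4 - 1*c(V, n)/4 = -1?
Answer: -97722863/164182572 ≈ -0.59521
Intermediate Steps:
c(V, n) = 20 (c(V, n) = 16 - 4*(-1) = 16 + 4 = 20)
l(O) = 16 + O (l(O) = -4 + ((20 + O) + 0) = -4 + (20 + O) = 16 + O)
J(r, S) = (73/108 + r)/(-34 + S) (J(r, S) = (73/108 + r)/((16 + S) - 50) = (73*(1/108) + r)/(-34 + S) = (73/108 + r)/(-34 + S))
(10169 + J(199, -55))/(-26618 + 9537) = (10169 + (73/108 + 199)/(-34 - 55))/(-26618 + 9537) = (10169 + (21565/108)/(-89))/(-17081) = (10169 - 1/89*21565/108)*(-1/17081) = (10169 - 21565/9612)*(-1/17081) = (97722863/9612)*(-1/17081) = -97722863/164182572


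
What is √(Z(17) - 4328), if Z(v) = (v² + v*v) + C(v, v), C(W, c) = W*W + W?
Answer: 2*I*√861 ≈ 58.686*I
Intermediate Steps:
C(W, c) = W + W² (C(W, c) = W² + W = W + W²)
Z(v) = 2*v² + v*(1 + v) (Z(v) = (v² + v*v) + v*(1 + v) = (v² + v²) + v*(1 + v) = 2*v² + v*(1 + v))
√(Z(17) - 4328) = √(17*(1 + 3*17) - 4328) = √(17*(1 + 51) - 4328) = √(17*52 - 4328) = √(884 - 4328) = √(-3444) = 2*I*√861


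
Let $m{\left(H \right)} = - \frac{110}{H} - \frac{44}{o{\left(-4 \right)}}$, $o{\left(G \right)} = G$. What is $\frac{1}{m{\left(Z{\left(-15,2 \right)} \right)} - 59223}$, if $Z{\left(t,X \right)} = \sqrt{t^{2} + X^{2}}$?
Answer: $- \frac{3389887}{200721986019} + \frac{55 \sqrt{229}}{401443972038} \approx -1.6886 \cdot 10^{-5}$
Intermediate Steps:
$Z{\left(t,X \right)} = \sqrt{X^{2} + t^{2}}$
$m{\left(H \right)} = 11 - \frac{110}{H}$ ($m{\left(H \right)} = - \frac{110}{H} - \frac{44}{-4} = - \frac{110}{H} - -11 = - \frac{110}{H} + 11 = 11 - \frac{110}{H}$)
$\frac{1}{m{\left(Z{\left(-15,2 \right)} \right)} - 59223} = \frac{1}{\left(11 - \frac{110}{\sqrt{2^{2} + \left(-15\right)^{2}}}\right) - 59223} = \frac{1}{\left(11 - \frac{110}{\sqrt{4 + 225}}\right) - 59223} = \frac{1}{\left(11 - \frac{110}{\sqrt{229}}\right) - 59223} = \frac{1}{\left(11 - 110 \frac{\sqrt{229}}{229}\right) - 59223} = \frac{1}{\left(11 - \frac{110 \sqrt{229}}{229}\right) - 59223} = \frac{1}{-59212 - \frac{110 \sqrt{229}}{229}}$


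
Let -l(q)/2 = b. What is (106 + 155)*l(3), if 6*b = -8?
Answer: 696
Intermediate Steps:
b = -4/3 (b = (⅙)*(-8) = -4/3 ≈ -1.3333)
l(q) = 8/3 (l(q) = -2*(-4/3) = 8/3)
(106 + 155)*l(3) = (106 + 155)*(8/3) = 261*(8/3) = 696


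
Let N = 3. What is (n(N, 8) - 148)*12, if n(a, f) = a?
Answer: -1740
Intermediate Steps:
(n(N, 8) - 148)*12 = (3 - 148)*12 = -145*12 = -1740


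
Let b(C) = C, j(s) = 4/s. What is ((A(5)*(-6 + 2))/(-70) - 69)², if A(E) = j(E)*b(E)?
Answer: 5793649/1225 ≈ 4729.5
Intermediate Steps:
A(E) = 4 (A(E) = (4/E)*E = 4)
((A(5)*(-6 + 2))/(-70) - 69)² = ((4*(-6 + 2))/(-70) - 69)² = ((4*(-4))*(-1/70) - 69)² = (-16*(-1/70) - 69)² = (8/35 - 69)² = (-2407/35)² = 5793649/1225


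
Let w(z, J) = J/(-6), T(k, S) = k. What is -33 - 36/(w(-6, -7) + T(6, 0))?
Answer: -1635/43 ≈ -38.023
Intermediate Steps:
w(z, J) = -J/6 (w(z, J) = J*(-⅙) = -J/6)
-33 - 36/(w(-6, -7) + T(6, 0)) = -33 - 36/(-⅙*(-7) + 6) = -33 - 36/(7/6 + 6) = -33 - 36/43/6 = -33 - 36*6/43 = -33 - 216/43 = -1635/43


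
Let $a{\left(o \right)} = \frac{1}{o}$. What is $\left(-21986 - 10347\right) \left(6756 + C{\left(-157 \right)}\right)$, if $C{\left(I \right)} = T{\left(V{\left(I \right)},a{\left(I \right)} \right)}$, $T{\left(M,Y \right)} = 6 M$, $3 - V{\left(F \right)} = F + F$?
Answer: $-279939114$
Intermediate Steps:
$V{\left(F \right)} = 3 - 2 F$ ($V{\left(F \right)} = 3 - \left(F + F\right) = 3 - 2 F$)
$C{\left(I \right)} = 18 - 12 I$ ($C{\left(I \right)} = 6 \left(3 - 2 I\right) = 18 - 12 I$)
$\left(-21986 - 10347\right) \left(6756 + C{\left(-157 \right)}\right) = \left(-21986 - 10347\right) \left(6756 + \left(18 - -1884\right)\right) = - 32333 \left(6756 + \left(18 + 1884\right)\right) = - 32333 \left(6756 + 1902\right) = \left(-32333\right) 8658 = -279939114$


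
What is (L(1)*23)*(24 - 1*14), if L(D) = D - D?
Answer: 0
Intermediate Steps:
L(D) = 0
(L(1)*23)*(24 - 1*14) = (0*23)*(24 - 1*14) = 0*(24 - 14) = 0*10 = 0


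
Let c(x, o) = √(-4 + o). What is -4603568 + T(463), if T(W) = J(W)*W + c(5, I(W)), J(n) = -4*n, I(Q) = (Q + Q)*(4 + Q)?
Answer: -5461044 + √432438 ≈ -5.4604e+6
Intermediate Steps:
I(Q) = 2*Q*(4 + Q) (I(Q) = (2*Q)*(4 + Q) = 2*Q*(4 + Q))
T(W) = √(-4 + 2*W*(4 + W)) - 4*W² (T(W) = (-4*W)*W + √(-4 + 2*W*(4 + W)) = -4*W² + √(-4 + 2*W*(4 + W)) = √(-4 + 2*W*(4 + W)) - 4*W²)
-4603568 + T(463) = -4603568 + (-4*463² + √2*√(-2 + 463*(4 + 463))) = -4603568 + (-4*214369 + √2*√(-2 + 463*467)) = -4603568 + (-857476 + √2*√(-2 + 216221)) = -4603568 + (-857476 + √2*√216219) = -4603568 + (-857476 + √432438) = -5461044 + √432438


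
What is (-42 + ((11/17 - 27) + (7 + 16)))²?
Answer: 594441/289 ≈ 2056.9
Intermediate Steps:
(-42 + ((11/17 - 27) + (7 + 16)))² = (-42 + ((11*(1/17) - 27) + 23))² = (-42 + ((11/17 - 27) + 23))² = (-42 + (-448/17 + 23))² = (-42 - 57/17)² = (-771/17)² = 594441/289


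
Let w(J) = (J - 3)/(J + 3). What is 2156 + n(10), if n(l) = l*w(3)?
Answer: 2156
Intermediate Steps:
w(J) = (-3 + J)/(3 + J)
n(l) = 0 (n(l) = l*((-3 + 3)/(3 + 3)) = l*(0/6) = l*((⅙)*0) = l*0 = 0)
2156 + n(10) = 2156 + 0 = 2156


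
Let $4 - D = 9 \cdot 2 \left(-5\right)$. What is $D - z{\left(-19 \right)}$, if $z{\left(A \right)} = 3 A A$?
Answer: $-989$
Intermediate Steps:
$D = 94$ ($D = 4 - 9 \cdot 2 \left(-5\right) = 4 - 18 \left(-5\right) = 4 - -90 = 4 + 90 = 94$)
$z{\left(A \right)} = 3 A^{2}$
$D - z{\left(-19 \right)} = 94 - 3 \left(-19\right)^{2} = 94 - 3 \cdot 361 = 94 - 1083 = -989$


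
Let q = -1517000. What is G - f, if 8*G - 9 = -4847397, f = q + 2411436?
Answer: -3000719/2 ≈ -1.5004e+6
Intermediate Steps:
f = 894436 (f = -1517000 + 2411436 = 894436)
G = -1211847/2 (G = 9/8 + (⅛)*(-4847397) = 9/8 - 4847397/8 = -1211847/2 ≈ -6.0592e+5)
G - f = -1211847/2 - 1*894436 = -1211847/2 - 894436 = -3000719/2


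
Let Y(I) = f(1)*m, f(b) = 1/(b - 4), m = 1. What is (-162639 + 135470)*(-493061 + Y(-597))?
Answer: 40187950096/3 ≈ 1.3396e+10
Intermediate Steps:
f(b) = 1/(-4 + b)
Y(I) = -⅓ (Y(I) = 1/(-4 + 1) = 1/(-3) = -⅓*1 = -⅓)
(-162639 + 135470)*(-493061 + Y(-597)) = (-162639 + 135470)*(-493061 - ⅓) = -27169*(-1479184/3) = 40187950096/3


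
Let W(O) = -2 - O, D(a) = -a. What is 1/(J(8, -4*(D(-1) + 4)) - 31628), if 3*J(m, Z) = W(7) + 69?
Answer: -1/31608 ≈ -3.1638e-5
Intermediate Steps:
J(m, Z) = 20 (J(m, Z) = ((-2 - 1*7) + 69)/3 = ((-2 - 7) + 69)/3 = (-9 + 69)/3 = (⅓)*60 = 20)
1/(J(8, -4*(D(-1) + 4)) - 31628) = 1/(20 - 31628) = 1/(-31608) = -1/31608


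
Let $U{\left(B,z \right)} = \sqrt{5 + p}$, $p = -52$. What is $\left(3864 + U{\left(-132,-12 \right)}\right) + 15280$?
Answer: $19144 + i \sqrt{47} \approx 19144.0 + 6.8557 i$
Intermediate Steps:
$U{\left(B,z \right)} = i \sqrt{47}$ ($U{\left(B,z \right)} = \sqrt{5 - 52} = \sqrt{-47} = i \sqrt{47}$)
$\left(3864 + U{\left(-132,-12 \right)}\right) + 15280 = \left(3864 + i \sqrt{47}\right) + 15280 = 19144 + i \sqrt{47}$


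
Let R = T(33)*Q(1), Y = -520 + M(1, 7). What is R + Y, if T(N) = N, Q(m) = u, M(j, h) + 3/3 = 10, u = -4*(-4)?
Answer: 17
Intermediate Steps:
u = 16
M(j, h) = 9 (M(j, h) = -1 + 10 = 9)
Q(m) = 16
Y = -511 (Y = -520 + 9 = -511)
R = 528 (R = 33*16 = 528)
R + Y = 528 - 511 = 17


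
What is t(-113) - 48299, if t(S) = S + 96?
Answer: -48316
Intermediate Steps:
t(S) = 96 + S
t(-113) - 48299 = (96 - 113) - 48299 = -17 - 48299 = -48316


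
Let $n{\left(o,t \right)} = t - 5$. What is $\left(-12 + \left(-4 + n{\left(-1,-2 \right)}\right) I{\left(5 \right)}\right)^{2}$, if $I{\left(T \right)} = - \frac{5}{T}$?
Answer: $1$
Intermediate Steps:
$n{\left(o,t \right)} = -5 + t$ ($n{\left(o,t \right)} = t - 5 = -5 + t$)
$\left(-12 + \left(-4 + n{\left(-1,-2 \right)}\right) I{\left(5 \right)}\right)^{2} = \left(-12 + \left(-4 - 7\right) \left(- \frac{5}{5}\right)\right)^{2} = \left(-12 + \left(-4 - 7\right) \left(\left(-5\right) \frac{1}{5}\right)\right)^{2} = \left(-12 - -11\right)^{2} = \left(-12 + 11\right)^{2} = \left(-1\right)^{2} = 1$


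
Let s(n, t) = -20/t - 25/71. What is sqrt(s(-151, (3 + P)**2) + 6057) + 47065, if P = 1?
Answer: 47065 + sqrt(122101043)/142 ≈ 47143.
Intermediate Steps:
s(n, t) = -25/71 - 20/t (s(n, t) = -20/t - 25*1/71 = -20/t - 25/71 = -25/71 - 20/t)
sqrt(s(-151, (3 + P)**2) + 6057) + 47065 = sqrt((-25/71 - 20/(3 + 1)**2) + 6057) + 47065 = sqrt((-25/71 - 20/(4**2)) + 6057) + 47065 = sqrt((-25/71 - 20/16) + 6057) + 47065 = sqrt((-25/71 - 20*1/16) + 6057) + 47065 = sqrt((-25/71 - 5/4) + 6057) + 47065 = sqrt(-455/284 + 6057) + 47065 = sqrt(1719733/284) + 47065 = sqrt(122101043)/142 + 47065 = 47065 + sqrt(122101043)/142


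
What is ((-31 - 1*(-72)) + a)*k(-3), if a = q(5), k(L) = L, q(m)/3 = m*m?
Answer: -348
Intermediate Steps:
q(m) = 3*m² (q(m) = 3*(m*m) = 3*m²)
a = 75 (a = 3*5² = 3*25 = 75)
((-31 - 1*(-72)) + a)*k(-3) = ((-31 - 1*(-72)) + 75)*(-3) = ((-31 + 72) + 75)*(-3) = (41 + 75)*(-3) = 116*(-3) = -348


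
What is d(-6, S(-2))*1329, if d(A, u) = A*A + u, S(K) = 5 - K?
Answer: 57147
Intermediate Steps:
d(A, u) = u + A² (d(A, u) = A² + u = u + A²)
d(-6, S(-2))*1329 = ((5 - 1*(-2)) + (-6)²)*1329 = ((5 + 2) + 36)*1329 = (7 + 36)*1329 = 43*1329 = 57147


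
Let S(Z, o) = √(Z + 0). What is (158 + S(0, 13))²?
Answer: 24964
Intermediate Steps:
S(Z, o) = √Z
(158 + S(0, 13))² = (158 + √0)² = (158 + 0)² = 158² = 24964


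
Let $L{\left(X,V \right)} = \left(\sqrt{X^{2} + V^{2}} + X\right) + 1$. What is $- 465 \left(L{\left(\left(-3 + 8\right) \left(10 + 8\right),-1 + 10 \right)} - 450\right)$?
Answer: $166935 - 4185 \sqrt{101} \approx 1.2488 \cdot 10^{5}$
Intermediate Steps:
$L{\left(X,V \right)} = 1 + X + \sqrt{V^{2} + X^{2}}$ ($L{\left(X,V \right)} = \left(\sqrt{V^{2} + X^{2}} + X\right) + 1 = \left(X + \sqrt{V^{2} + X^{2}}\right) + 1 = 1 + X + \sqrt{V^{2} + X^{2}}$)
$- 465 \left(L{\left(\left(-3 + 8\right) \left(10 + 8\right),-1 + 10 \right)} - 450\right) = - 465 \left(\left(1 + \left(-3 + 8\right) \left(10 + 8\right) + \sqrt{\left(-1 + 10\right)^{2} + \left(\left(-3 + 8\right) \left(10 + 8\right)\right)^{2}}\right) - 450\right) = - 465 \left(\left(1 + 5 \cdot 18 + \sqrt{9^{2} + \left(5 \cdot 18\right)^{2}}\right) - 450\right) = - 465 \left(\left(1 + 90 + \sqrt{81 + 90^{2}}\right) - 450\right) = - 465 \left(\left(1 + 90 + \sqrt{81 + 8100}\right) - 450\right) = - 465 \left(\left(1 + 90 + \sqrt{8181}\right) - 450\right) = - 465 \left(\left(1 + 90 + 9 \sqrt{101}\right) - 450\right) = - 465 \left(\left(91 + 9 \sqrt{101}\right) - 450\right) = - 465 \left(-359 + 9 \sqrt{101}\right) = 166935 - 4185 \sqrt{101}$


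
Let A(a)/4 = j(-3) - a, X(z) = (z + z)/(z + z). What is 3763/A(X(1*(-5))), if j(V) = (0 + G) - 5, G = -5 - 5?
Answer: -3763/64 ≈ -58.797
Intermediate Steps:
G = -10
j(V) = -15 (j(V) = (0 - 10) - 5 = -10 - 5 = -15)
X(z) = 1 (X(z) = (2*z)/((2*z)) = (2*z)*(1/(2*z)) = 1)
A(a) = -60 - 4*a (A(a) = 4*(-15 - a) = -60 - 4*a)
3763/A(X(1*(-5))) = 3763/(-60 - 4*1) = 3763/(-60 - 4) = 3763/(-64) = 3763*(-1/64) = -3763/64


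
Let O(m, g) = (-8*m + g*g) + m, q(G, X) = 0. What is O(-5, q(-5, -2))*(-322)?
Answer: -11270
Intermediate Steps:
O(m, g) = g² - 7*m (O(m, g) = (-8*m + g²) + m = (g² - 8*m) + m = g² - 7*m)
O(-5, q(-5, -2))*(-322) = (0² - 7*(-5))*(-322) = (0 + 35)*(-322) = 35*(-322) = -11270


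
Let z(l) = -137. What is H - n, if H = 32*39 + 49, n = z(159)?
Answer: 1434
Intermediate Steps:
n = -137
H = 1297 (H = 1248 + 49 = 1297)
H - n = 1297 - 1*(-137) = 1297 + 137 = 1434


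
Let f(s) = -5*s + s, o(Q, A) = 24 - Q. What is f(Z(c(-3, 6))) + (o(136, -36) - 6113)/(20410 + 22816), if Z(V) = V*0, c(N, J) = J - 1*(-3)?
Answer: -6225/43226 ≈ -0.14401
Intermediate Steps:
c(N, J) = 3 + J (c(N, J) = J + 3 = 3 + J)
Z(V) = 0
f(s) = -4*s
f(Z(c(-3, 6))) + (o(136, -36) - 6113)/(20410 + 22816) = -4*0 + ((24 - 1*136) - 6113)/(20410 + 22816) = 0 + ((24 - 136) - 6113)/43226 = 0 + (-112 - 6113)*(1/43226) = 0 - 6225*1/43226 = 0 - 6225/43226 = -6225/43226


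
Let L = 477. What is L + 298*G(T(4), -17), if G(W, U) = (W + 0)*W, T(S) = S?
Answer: 5245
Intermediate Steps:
G(W, U) = W² (G(W, U) = W*W = W²)
L + 298*G(T(4), -17) = 477 + 298*4² = 477 + 298*16 = 477 + 4768 = 5245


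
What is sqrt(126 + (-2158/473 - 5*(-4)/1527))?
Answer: 2*sqrt(15839464423035)/722271 ≈ 11.020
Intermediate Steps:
sqrt(126 + (-2158/473 - 5*(-4)/1527)) = sqrt(126 + (-2158*1/473 + 20*(1/1527))) = sqrt(126 + (-2158/473 + 20/1527)) = sqrt(126 - 3285806/722271) = sqrt(87720340/722271) = 2*sqrt(15839464423035)/722271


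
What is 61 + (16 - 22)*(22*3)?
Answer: -335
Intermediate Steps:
61 + (16 - 22)*(22*3) = 61 - 6*66 = 61 - 396 = -335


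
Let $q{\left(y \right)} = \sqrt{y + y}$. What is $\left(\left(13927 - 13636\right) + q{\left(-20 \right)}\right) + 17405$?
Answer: $17696 + 2 i \sqrt{10} \approx 17696.0 + 6.3246 i$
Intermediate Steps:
$q{\left(y \right)} = \sqrt{2} \sqrt{y}$ ($q{\left(y \right)} = \sqrt{2 y} = \sqrt{2} \sqrt{y}$)
$\left(\left(13927 - 13636\right) + q{\left(-20 \right)}\right) + 17405 = \left(\left(13927 - 13636\right) + \sqrt{2} \sqrt{-20}\right) + 17405 = \left(291 + \sqrt{2} \cdot 2 i \sqrt{5}\right) + 17405 = \left(291 + 2 i \sqrt{10}\right) + 17405 = 17696 + 2 i \sqrt{10}$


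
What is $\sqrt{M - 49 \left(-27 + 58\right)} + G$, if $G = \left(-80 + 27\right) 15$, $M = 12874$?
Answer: $-795 + \sqrt{11355} \approx -688.44$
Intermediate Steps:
$G = -795$ ($G = \left(-53\right) 15 = -795$)
$\sqrt{M - 49 \left(-27 + 58\right)} + G = \sqrt{12874 - 49 \left(-27 + 58\right)} - 795 = \sqrt{12874 - 1519} - 795 = \sqrt{11355} - 795 = -795 + \sqrt{11355}$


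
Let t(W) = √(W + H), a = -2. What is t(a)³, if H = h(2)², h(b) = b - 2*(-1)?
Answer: 14*√14 ≈ 52.383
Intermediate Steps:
h(b) = 2 + b (h(b) = b + 2 = 2 + b)
H = 16 (H = (2 + 2)² = 4² = 16)
t(W) = √(16 + W) (t(W) = √(W + 16) = √(16 + W))
t(a)³ = (√(16 - 2))³ = (√14)³ = 14*√14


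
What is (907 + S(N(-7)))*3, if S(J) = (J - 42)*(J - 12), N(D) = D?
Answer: 5514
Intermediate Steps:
S(J) = (-42 + J)*(-12 + J)
(907 + S(N(-7)))*3 = (907 + (504 + (-7)² - 54*(-7)))*3 = (907 + (504 + 49 + 378))*3 = (907 + 931)*3 = 1838*3 = 5514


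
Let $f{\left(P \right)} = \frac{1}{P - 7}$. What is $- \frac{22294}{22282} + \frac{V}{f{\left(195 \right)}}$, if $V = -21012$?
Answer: $- \frac{44009813243}{11141} \approx -3.9503 \cdot 10^{6}$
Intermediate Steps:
$f{\left(P \right)} = \frac{1}{-7 + P}$
$- \frac{22294}{22282} + \frac{V}{f{\left(195 \right)}} = - \frac{22294}{22282} - \frac{21012}{\frac{1}{-7 + 195}} = \left(-22294\right) \frac{1}{22282} - \frac{21012}{\frac{1}{188}} = - \frac{11147}{11141} - 21012 \frac{1}{\frac{1}{188}} = - \frac{11147}{11141} - 3950256 = - \frac{44009813243}{11141}$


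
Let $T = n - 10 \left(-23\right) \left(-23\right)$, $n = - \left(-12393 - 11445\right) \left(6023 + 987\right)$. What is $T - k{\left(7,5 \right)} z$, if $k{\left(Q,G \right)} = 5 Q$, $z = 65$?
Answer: $167096815$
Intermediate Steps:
$n = 167104380$ ($n = - \left(-23838\right) 7010 = \left(-1\right) \left(-167104380\right) = 167104380$)
$T = 167099090$ ($T = 167104380 - 10 \left(-23\right) \left(-23\right) = 167104380 - \left(-230\right) \left(-23\right) = 167104380 - 5290 = 167099090$)
$T - k{\left(7,5 \right)} z = 167099090 - 5 \cdot 7 \cdot 65 = 167099090 - 35 \cdot 65 = 167099090 - 2275 = 167096815$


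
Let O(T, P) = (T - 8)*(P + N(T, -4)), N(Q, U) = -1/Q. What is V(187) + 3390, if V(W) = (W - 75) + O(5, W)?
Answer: 14708/5 ≈ 2941.6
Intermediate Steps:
O(T, P) = (-8 + T)*(P - 1/T) (O(T, P) = (T - 8)*(P - 1/T) = (-8 + T)*(P - 1/T))
V(W) = -372/5 - 2*W (V(W) = (W - 75) + (-1 - 8*W + 8/5 + W*5) = (-75 + W) + (-1 - 8*W + 8*(1/5) + 5*W) = (-75 + W) + (-1 - 8*W + 8/5 + 5*W) = (-75 + W) + (3/5 - 3*W) = -372/5 - 2*W)
V(187) + 3390 = (-372/5 - 2*187) + 3390 = (-372/5 - 374) + 3390 = -2242/5 + 3390 = 14708/5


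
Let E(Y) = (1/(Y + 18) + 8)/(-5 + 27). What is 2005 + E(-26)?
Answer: 352943/176 ≈ 2005.4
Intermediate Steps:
E(Y) = 4/11 + 1/(22*(18 + Y)) (E(Y) = (1/(18 + Y) + 8)/22 = (8 + 1/(18 + Y))*(1/22) = 4/11 + 1/(22*(18 + Y)))
2005 + E(-26) = 2005 + (145 + 8*(-26))/(22*(18 - 26)) = 2005 + (1/22)*(145 - 208)/(-8) = 2005 + (1/22)*(-⅛)*(-63) = 2005 + 63/176 = 352943/176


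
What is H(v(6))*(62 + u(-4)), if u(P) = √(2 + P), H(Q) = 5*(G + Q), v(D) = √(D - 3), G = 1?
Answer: 5*(1 + √3)*(62 + I*√2) ≈ 846.94 + 19.319*I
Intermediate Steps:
v(D) = √(-3 + D)
H(Q) = 5 + 5*Q (H(Q) = 5*(1 + Q) = 5 + 5*Q)
H(v(6))*(62 + u(-4)) = (5 + 5*√(-3 + 6))*(62 + √(2 - 4)) = (5 + 5*√3)*(62 + √(-2)) = (5 + 5*√3)*(62 + I*√2)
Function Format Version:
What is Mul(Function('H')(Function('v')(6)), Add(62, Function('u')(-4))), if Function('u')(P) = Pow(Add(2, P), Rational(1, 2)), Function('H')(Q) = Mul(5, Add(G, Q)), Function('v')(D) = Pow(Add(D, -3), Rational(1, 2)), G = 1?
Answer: Mul(5, Add(1, Pow(3, Rational(1, 2))), Add(62, Mul(I, Pow(2, Rational(1, 2))))) ≈ Add(846.94, Mul(19.319, I))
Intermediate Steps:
Function('v')(D) = Pow(Add(-3, D), Rational(1, 2))
Function('H')(Q) = Add(5, Mul(5, Q)) (Function('H')(Q) = Mul(5, Add(1, Q)) = Add(5, Mul(5, Q)))
Mul(Function('H')(Function('v')(6)), Add(62, Function('u')(-4))) = Mul(Add(5, Mul(5, Pow(Add(-3, 6), Rational(1, 2)))), Add(62, Pow(Add(2, -4), Rational(1, 2)))) = Mul(Add(5, Mul(5, Pow(3, Rational(1, 2)))), Add(62, Pow(-2, Rational(1, 2)))) = Mul(Add(5, Mul(5, Pow(3, Rational(1, 2)))), Add(62, Mul(I, Pow(2, Rational(1, 2)))))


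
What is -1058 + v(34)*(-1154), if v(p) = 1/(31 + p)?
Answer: -69924/65 ≈ -1075.8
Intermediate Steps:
-1058 + v(34)*(-1154) = -1058 - 1154/(31 + 34) = -1058 - 1154/65 = -69924/65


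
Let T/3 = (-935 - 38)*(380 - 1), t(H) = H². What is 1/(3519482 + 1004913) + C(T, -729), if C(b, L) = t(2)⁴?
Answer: 1158245121/4524395 ≈ 256.00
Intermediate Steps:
T = -1106301 (T = 3*((-935 - 38)*(380 - 1)) = 3*(-973*379) = 3*(-368767) = -1106301)
C(b, L) = 256 (C(b, L) = (2²)⁴ = 4⁴ = 256)
1/(3519482 + 1004913) + C(T, -729) = 1/(3519482 + 1004913) + 256 = 1/4524395 + 256 = 1158245121/4524395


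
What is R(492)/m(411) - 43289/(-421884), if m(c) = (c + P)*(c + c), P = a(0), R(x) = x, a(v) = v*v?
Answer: 824022737/7918340796 ≈ 0.10407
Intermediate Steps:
a(v) = v²
P = 0 (P = 0² = 0)
m(c) = 2*c² (m(c) = (c + 0)*(c + c) = c*(2*c) = 2*c²)
R(492)/m(411) - 43289/(-421884) = 492/((2*411²)) - 43289/(-421884) = 492/((2*168921)) - 43289*(-1/421884) = 492/337842 + 43289/421884 = 492*(1/337842) + 43289/421884 = 82/56307 + 43289/421884 = 824022737/7918340796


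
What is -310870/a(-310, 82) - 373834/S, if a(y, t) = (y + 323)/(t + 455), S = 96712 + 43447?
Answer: -23397754473052/1822067 ≈ -1.2841e+7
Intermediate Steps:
S = 140159
a(y, t) = (323 + y)/(455 + t)
-310870/a(-310, 82) - 373834/S = -310870*(455 + 82)/(323 - 310) - 373834/140159 = -310870/(13/537) - 373834*1/140159 = -310870/((1/537)*13) - 373834/140159 = -310870/13/537 - 373834/140159 = -310870*537/13 - 373834/140159 = -166937190/13 - 373834/140159 = -23397754473052/1822067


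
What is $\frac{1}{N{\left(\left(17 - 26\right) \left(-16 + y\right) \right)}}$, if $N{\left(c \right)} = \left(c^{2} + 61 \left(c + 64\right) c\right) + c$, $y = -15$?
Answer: $\frac{1}{5915637} \approx 1.6904 \cdot 10^{-7}$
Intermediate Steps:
$N{\left(c \right)} = c + c^{2} + c \left(3904 + 61 c\right)$ ($N{\left(c \right)} = \left(c^{2} + 61 \left(64 + c\right) c\right) + c = \left(c^{2} + \left(3904 + 61 c\right) c\right) + c = \left(c^{2} + c \left(3904 + 61 c\right)\right) + c = c + c^{2} + c \left(3904 + 61 c\right)$)
$\frac{1}{N{\left(\left(17 - 26\right) \left(-16 + y\right) \right)}} = \frac{1}{\left(17 - 26\right) \left(-16 - 15\right) \left(3905 + 62 \left(17 - 26\right) \left(-16 - 15\right)\right)} = \frac{1}{\left(-9\right) \left(-31\right) \left(3905 + 62 \left(\left(-9\right) \left(-31\right)\right)\right)} = \frac{1}{279 \left(3905 + 62 \cdot 279\right)} = \frac{1}{279 \left(3905 + 17298\right)} = \frac{1}{279 \cdot 21203} = \frac{1}{5915637}$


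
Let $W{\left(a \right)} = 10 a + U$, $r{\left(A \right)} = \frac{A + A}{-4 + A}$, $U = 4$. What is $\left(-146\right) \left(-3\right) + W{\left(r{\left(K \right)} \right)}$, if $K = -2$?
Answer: $\frac{1346}{3} \approx 448.67$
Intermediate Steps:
$r{\left(A \right)} = \frac{2 A}{-4 + A}$
$W{\left(a \right)} = 4 + 10 a$ ($W{\left(a \right)} = 10 a + 4 = 4 + 10 a$)
$\left(-146\right) \left(-3\right) + W{\left(r{\left(K \right)} \right)} = \left(-146\right) \left(-3\right) + \left(4 + 10 \cdot 2 \left(-2\right) \frac{1}{-4 - 2}\right) = 438 + \left(4 + 10 \cdot 2 \left(-2\right) \frac{1}{-6}\right) = 438 + \left(4 + 10 \cdot 2 \left(-2\right) \left(- \frac{1}{6}\right)\right) = 438 + \left(4 + 10 \cdot \frac{2}{3}\right) = 438 + \left(4 + \frac{20}{3}\right) = 438 + \frac{32}{3} = \frac{1346}{3}$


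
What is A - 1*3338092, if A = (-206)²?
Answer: -3295656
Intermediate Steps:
A = 42436
A - 1*3338092 = 42436 - 1*3338092 = 42436 - 3338092 = -3295656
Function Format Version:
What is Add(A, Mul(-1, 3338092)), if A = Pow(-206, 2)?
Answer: -3295656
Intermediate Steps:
A = 42436
Add(A, Mul(-1, 3338092)) = Add(42436, Mul(-1, 3338092)) = Add(42436, -3338092) = -3295656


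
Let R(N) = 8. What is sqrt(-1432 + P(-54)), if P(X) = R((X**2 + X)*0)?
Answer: 4*I*sqrt(89) ≈ 37.736*I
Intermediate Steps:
P(X) = 8
sqrt(-1432 + P(-54)) = sqrt(-1432 + 8) = sqrt(-1424) = 4*I*sqrt(89)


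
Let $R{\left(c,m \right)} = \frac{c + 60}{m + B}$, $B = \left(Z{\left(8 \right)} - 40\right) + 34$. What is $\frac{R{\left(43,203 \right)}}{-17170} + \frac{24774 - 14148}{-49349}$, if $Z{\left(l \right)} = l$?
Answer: $- \frac{37407009047}{173701077650} \approx -0.21535$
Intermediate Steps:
$B = 2$ ($B = \left(8 - 40\right) + 34 = -32 + 34 = 2$)
$R{\left(c,m \right)} = \frac{60 + c}{2 + m}$ ($R{\left(c,m \right)} = \frac{c + 60}{m + 2} = \frac{60 + c}{2 + m}$)
$\frac{R{\left(43,203 \right)}}{-17170} + \frac{24774 - 14148}{-49349} = \frac{\frac{1}{2 + 203} \left(60 + 43\right)}{-17170} + \frac{24774 - 14148}{-49349} = \frac{1}{205} \cdot 103 \left(- \frac{1}{17170}\right) + 10626 \left(- \frac{1}{49349}\right) = \frac{1}{205} \cdot 103 \left(- \frac{1}{17170}\right) - \frac{10626}{49349} = \frac{103}{205} \left(- \frac{1}{17170}\right) - \frac{10626}{49349} = - \frac{103}{3519850} - \frac{10626}{49349} = - \frac{37407009047}{173701077650}$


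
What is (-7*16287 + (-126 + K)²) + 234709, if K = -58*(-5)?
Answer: 147596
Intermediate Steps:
K = 290
(-7*16287 + (-126 + K)²) + 234709 = (-7*16287 + (-126 + 290)²) + 234709 = (-114009 + 164²) + 234709 = (-114009 + 26896) + 234709 = -87113 + 234709 = 147596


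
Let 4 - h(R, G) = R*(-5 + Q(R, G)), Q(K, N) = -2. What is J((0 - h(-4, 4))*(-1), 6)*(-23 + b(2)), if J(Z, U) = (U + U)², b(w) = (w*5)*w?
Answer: -432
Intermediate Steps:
b(w) = 5*w² (b(w) = (5*w)*w = 5*w²)
h(R, G) = 4 + 7*R (h(R, G) = 4 - R*(-5 - 2) = 4 - R*(-7) = 4 - (-7)*R = 4 + 7*R)
J(Z, U) = 4*U² (J(Z, U) = (2*U)² = 4*U²)
J((0 - h(-4, 4))*(-1), 6)*(-23 + b(2)) = (4*6²)*(-23 + 5*2²) = (4*36)*(-23 + 5*4) = 144*(-23 + 20) = 144*(-3) = -432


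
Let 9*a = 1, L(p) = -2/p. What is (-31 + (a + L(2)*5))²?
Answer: 104329/81 ≈ 1288.0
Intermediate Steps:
a = ⅑ (a = (⅑)*1 = ⅑ ≈ 0.11111)
(-31 + (a + L(2)*5))² = (-31 + (⅑ - 2/2*5))² = (-31 + (⅑ - 2*½*5))² = (-31 + (⅑ - 1*5))² = (-31 + (⅑ - 5))² = (-31 - 44/9)² = (-323/9)² = 104329/81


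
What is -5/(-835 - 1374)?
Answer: 5/2209 ≈ 0.0022635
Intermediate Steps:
-5/(-835 - 1374) = -5/(-2209) = -5*(-1/2209) = 5/2209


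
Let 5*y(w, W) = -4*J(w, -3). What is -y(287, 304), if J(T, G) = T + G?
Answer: 1136/5 ≈ 227.20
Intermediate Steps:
J(T, G) = G + T
y(w, W) = 12/5 - 4*w/5 (y(w, W) = (-4*(-3 + w))/5 = (12 - 4*w)/5 = 12/5 - 4*w/5)
-y(287, 304) = -(12/5 - ⅘*287) = -(12/5 - 1148/5) = -1*(-1136/5) = 1136/5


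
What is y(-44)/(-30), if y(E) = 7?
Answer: -7/30 ≈ -0.23333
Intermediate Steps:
y(-44)/(-30) = 7/(-30) = 7*(-1/30) = -7/30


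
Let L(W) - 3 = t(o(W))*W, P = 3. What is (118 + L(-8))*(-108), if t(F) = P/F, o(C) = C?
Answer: -13392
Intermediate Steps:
t(F) = 3/F
L(W) = 6 (L(W) = 3 + (3/W)*W = 3 + 3 = 6)
(118 + L(-8))*(-108) = (118 + 6)*(-108) = 124*(-108) = -13392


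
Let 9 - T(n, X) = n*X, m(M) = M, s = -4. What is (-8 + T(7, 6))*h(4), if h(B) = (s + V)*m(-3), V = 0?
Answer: -492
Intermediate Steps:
T(n, X) = 9 - X*n (T(n, X) = 9 - n*X = 9 - X*n)
h(B) = 12 (h(B) = (-4 + 0)*(-3) = -4*(-3) = 12)
(-8 + T(7, 6))*h(4) = (-8 + (9 - 1*6*7))*12 = (-8 + (9 - 42))*12 = (-8 - 33)*12 = -41*12 = -492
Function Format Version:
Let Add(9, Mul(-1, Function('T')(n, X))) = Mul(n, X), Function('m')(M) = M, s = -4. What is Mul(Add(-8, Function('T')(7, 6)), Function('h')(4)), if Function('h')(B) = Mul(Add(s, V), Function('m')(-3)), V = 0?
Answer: -492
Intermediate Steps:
Function('T')(n, X) = Add(9, Mul(-1, X, n)) (Function('T')(n, X) = Add(9, Mul(-1, Mul(n, X))) = Add(9, Mul(-1, Mul(X, n))) = Add(9, Mul(-1, X, n)))
Function('h')(B) = 12 (Function('h')(B) = Mul(Add(-4, 0), -3) = Mul(-4, -3) = 12)
Mul(Add(-8, Function('T')(7, 6)), Function('h')(4)) = Mul(Add(-8, Add(9, Mul(-1, 6, 7))), 12) = Mul(Add(-8, Add(9, -42)), 12) = Mul(Add(-8, -33), 12) = Mul(-41, 12) = -492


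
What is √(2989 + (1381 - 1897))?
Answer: √2473 ≈ 49.729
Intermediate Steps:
√(2989 + (1381 - 1897)) = √(2989 - 516) = √2473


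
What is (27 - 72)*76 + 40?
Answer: -3380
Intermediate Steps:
(27 - 72)*76 + 40 = -45*76 + 40 = -3420 + 40 = -3380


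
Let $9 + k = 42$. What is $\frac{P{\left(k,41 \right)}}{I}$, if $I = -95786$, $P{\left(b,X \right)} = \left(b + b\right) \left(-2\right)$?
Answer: $\frac{66}{47893} \approx 0.0013781$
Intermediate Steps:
$k = 33$ ($k = -9 + 42 = 33$)
$P{\left(b,X \right)} = - 4 b$ ($P{\left(b,X \right)} = 2 b \left(-2\right) = - 4 b$)
$\frac{P{\left(k,41 \right)}}{I} = \frac{\left(-4\right) 33}{-95786} = \left(-132\right) \left(- \frac{1}{95786}\right) = \frac{66}{47893}$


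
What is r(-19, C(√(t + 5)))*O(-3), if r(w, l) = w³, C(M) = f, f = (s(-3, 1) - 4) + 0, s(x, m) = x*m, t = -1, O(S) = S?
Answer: 20577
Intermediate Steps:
s(x, m) = m*x
f = -7 (f = (1*(-3) - 4) + 0 = (-3 - 4) + 0 = -7 + 0 = -7)
C(M) = -7
r(-19, C(√(t + 5)))*O(-3) = (-19)³*(-3) = -6859*(-3) = 20577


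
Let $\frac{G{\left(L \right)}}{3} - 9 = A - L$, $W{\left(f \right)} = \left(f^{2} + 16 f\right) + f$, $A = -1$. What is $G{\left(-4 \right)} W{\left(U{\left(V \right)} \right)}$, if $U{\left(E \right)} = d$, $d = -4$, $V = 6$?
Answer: $-1872$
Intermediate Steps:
$U{\left(E \right)} = -4$
$W{\left(f \right)} = f^{2} + 17 f$
$G{\left(L \right)} = 24 - 3 L$ ($G{\left(L \right)} = 27 + 3 \left(-1 - L\right) = 27 - \left(3 + 3 L\right) = 24 - 3 L$)
$G{\left(-4 \right)} W{\left(U{\left(V \right)} \right)} = \left(24 - -12\right) \left(- 4 \left(17 - 4\right)\right) = \left(24 + 12\right) \left(\left(-4\right) 13\right) = 36 \left(-52\right) = -1872$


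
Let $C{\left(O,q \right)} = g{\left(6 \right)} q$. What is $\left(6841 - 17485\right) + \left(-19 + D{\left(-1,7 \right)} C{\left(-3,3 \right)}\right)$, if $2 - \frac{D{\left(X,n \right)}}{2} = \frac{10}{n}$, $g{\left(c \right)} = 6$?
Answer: $- \frac{74497}{7} \approx -10642.0$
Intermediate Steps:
$D{\left(X,n \right)} = 4 - \frac{20}{n}$ ($D{\left(X,n \right)} = 4 - 2 \frac{10}{n} = 4 - \frac{20}{n}$)
$C{\left(O,q \right)} = 6 q$
$\left(6841 - 17485\right) + \left(-19 + D{\left(-1,7 \right)} C{\left(-3,3 \right)}\right) = \left(6841 - 17485\right) - \left(19 - \left(4 - \frac{20}{7}\right) 6 \cdot 3\right) = -10644 - \left(19 - \left(4 - \frac{20}{7}\right) 18\right) = -10644 + \left(-19 + \frac{8}{7} \cdot 18\right) = -10644 + \left(-19 + \frac{144}{7}\right) = -10644 + \frac{11}{7} = - \frac{74497}{7}$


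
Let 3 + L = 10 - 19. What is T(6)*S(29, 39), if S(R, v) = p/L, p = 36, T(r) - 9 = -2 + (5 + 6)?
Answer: -54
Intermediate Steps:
T(r) = 18 (T(r) = 9 + (-2 + (5 + 6)) = 9 + (-2 + 11) = 9 + 9 = 18)
L = -12 (L = -3 + (10 - 19) = -3 - 9 = -12)
S(R, v) = -3 (S(R, v) = 36/(-12) = 36*(-1/12) = -3)
T(6)*S(29, 39) = 18*(-3) = -54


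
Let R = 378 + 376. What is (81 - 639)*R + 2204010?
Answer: 1783278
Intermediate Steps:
R = 754
(81 - 639)*R + 2204010 = (81 - 639)*754 + 2204010 = -558*754 + 2204010 = -420732 + 2204010 = 1783278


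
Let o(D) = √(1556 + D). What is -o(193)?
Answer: -√1749 ≈ -41.821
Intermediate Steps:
-o(193) = -√(1556 + 193) = -√1749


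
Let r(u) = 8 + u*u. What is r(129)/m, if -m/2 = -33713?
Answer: 16649/67426 ≈ 0.24692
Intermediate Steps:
m = 67426 (m = -2*(-33713) = 67426)
r(u) = 8 + u²
r(129)/m = (8 + 129²)/67426 = (8 + 16641)*(1/67426) = 16649*(1/67426) = 16649/67426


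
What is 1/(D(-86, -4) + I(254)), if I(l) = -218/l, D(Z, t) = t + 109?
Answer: 127/13226 ≈ 0.0096023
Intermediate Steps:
D(Z, t) = 109 + t
1/(D(-86, -4) + I(254)) = 1/((109 - 4) - 218/254) = 1/(105 - 218*1/254) = 1/(105 - 109/127) = 1/(13226/127) = 127/13226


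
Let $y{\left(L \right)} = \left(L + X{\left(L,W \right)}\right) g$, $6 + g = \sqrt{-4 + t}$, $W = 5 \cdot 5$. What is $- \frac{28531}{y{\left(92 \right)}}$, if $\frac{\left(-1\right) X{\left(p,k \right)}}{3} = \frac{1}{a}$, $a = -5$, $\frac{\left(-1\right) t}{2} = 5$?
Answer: $\frac{85593}{2315} + \frac{28531 i \sqrt{14}}{4630} \approx 36.973 + 23.057 i$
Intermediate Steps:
$t = -10$ ($t = \left(-2\right) 5 = -10$)
$W = 25$
$X{\left(p,k \right)} = \frac{3}{5}$ ($X{\left(p,k \right)} = - \frac{3}{-5} = \left(-3\right) \left(- \frac{1}{5}\right) = \frac{3}{5}$)
$g = -6 + i \sqrt{14}$ ($g = -6 + \sqrt{-4 - 10} = -6 + \sqrt{-14} = -6 + i \sqrt{14} \approx -6.0 + 3.7417 i$)
$y{\left(L \right)} = \left(-6 + i \sqrt{14}\right) \left(\frac{3}{5} + L\right)$ ($y{\left(L \right)} = \left(L + \frac{3}{5}\right) \left(-6 + i \sqrt{14}\right) = \left(\frac{3}{5} + L\right) \left(-6 + i \sqrt{14}\right) = \left(-6 + i \sqrt{14}\right) \left(\frac{3}{5} + L\right)$)
$- \frac{28531}{y{\left(92 \right)}} = - \frac{28531}{\left(- \frac{1}{5}\right) \left(3 + 5 \cdot 92\right) \left(6 - i \sqrt{14}\right)} = - \frac{28531}{\left(- \frac{1}{5}\right) \left(3 + 460\right) \left(6 - i \sqrt{14}\right)} = - \frac{28531}{\left(- \frac{1}{5}\right) 463 \left(6 - i \sqrt{14}\right)} = - \frac{28531}{- \frac{2778}{5} + \frac{463 i \sqrt{14}}{5}}$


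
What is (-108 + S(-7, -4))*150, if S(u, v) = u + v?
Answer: -17850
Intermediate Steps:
(-108 + S(-7, -4))*150 = (-108 + (-7 - 4))*150 = (-108 - 11)*150 = -119*150 = -17850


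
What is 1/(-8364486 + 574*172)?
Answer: -1/8265758 ≈ -1.2098e-7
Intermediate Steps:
1/(-8364486 + 574*172) = 1/(-8364486 + 98728) = 1/(-8265758) = -1/8265758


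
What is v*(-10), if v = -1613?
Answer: 16130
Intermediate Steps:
v*(-10) = -1613*(-10) = 16130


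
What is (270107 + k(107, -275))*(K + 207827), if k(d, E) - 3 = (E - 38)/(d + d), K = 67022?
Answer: 15887159137723/214 ≈ 7.4239e+10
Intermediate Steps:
k(d, E) = 3 + (-38 + E)/(2*d) (k(d, E) = 3 + (E - 38)/(d + d) = 3 + (-38 + E)/((2*d)) = 3 + (-38 + E)*(1/(2*d)) = 3 + (-38 + E)/(2*d))
(270107 + k(107, -275))*(K + 207827) = (270107 + (½)*(-38 - 275 + 6*107)/107)*(67022 + 207827) = (270107 + (½)*(1/107)*(-38 - 275 + 642))*274849 = (270107 + (½)*(1/107)*329)*274849 = (270107 + 329/214)*274849 = (57803227/214)*274849 = 15887159137723/214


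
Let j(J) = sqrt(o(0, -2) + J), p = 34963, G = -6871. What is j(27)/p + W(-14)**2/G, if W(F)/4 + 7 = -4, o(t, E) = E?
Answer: -67654013/240230773 ≈ -0.28162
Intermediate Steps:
W(F) = -44 (W(F) = -28 + 4*(-4) = -28 - 16 = -44)
j(J) = sqrt(-2 + J)
j(27)/p + W(-14)**2/G = sqrt(-2 + 27)/34963 + (-44)**2/(-6871) = sqrt(25)*(1/34963) + 1936*(-1/6871) = 5*(1/34963) - 1936/6871 = 5/34963 - 1936/6871 = -67654013/240230773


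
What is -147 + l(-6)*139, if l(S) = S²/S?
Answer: -981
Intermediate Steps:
l(S) = S
-147 + l(-6)*139 = -147 - 6*139 = -147 - 834 = -981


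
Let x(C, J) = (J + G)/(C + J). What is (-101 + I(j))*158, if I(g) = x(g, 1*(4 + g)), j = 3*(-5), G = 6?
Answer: -207059/13 ≈ -15928.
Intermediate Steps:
j = -15
x(C, J) = (6 + J)/(C + J) (x(C, J) = (J + 6)/(C + J) = (6 + J)/(C + J))
I(g) = (10 + g)/(4 + 2*g) (I(g) = (6 + 1*(4 + g))/(g + 1*(4 + g)) = (6 + (4 + g))/(g + (4 + g)) = (10 + g)/(4 + 2*g))
(-101 + I(j))*158 = (-101 + (10 - 15)/(2*(2 - 15)))*158 = (-101 + (½)*(-5)/(-13))*158 = (-101 + (½)*(-1/13)*(-5))*158 = (-101 + 5/26)*158 = -2621/26*158 = -207059/13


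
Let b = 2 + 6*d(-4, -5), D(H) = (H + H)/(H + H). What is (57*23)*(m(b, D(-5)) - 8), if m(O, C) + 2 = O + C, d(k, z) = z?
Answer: -48507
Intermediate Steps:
D(H) = 1 (D(H) = (2*H)/((2*H)) = (2*H)*(1/(2*H)) = 1)
b = -28 (b = 2 + 6*(-5) = 2 - 30 = -28)
m(O, C) = -2 + C + O (m(O, C) = -2 + (O + C) = -2 + (C + O) = -2 + C + O)
(57*23)*(m(b, D(-5)) - 8) = (57*23)*((-2 + 1 - 28) - 8) = 1311*(-29 - 8) = 1311*(-37) = -48507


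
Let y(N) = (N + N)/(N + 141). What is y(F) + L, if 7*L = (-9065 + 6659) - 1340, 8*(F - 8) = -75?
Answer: -4184436/7819 ≈ -535.16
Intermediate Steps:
F = -11/8 (F = 8 + (1/8)*(-75) = 8 - 75/8 = -11/8 ≈ -1.3750)
L = -3746/7 (L = ((-9065 + 6659) - 1340)/7 = (-2406 - 1340)/7 = (1/7)*(-3746) = -3746/7 ≈ -535.14)
y(N) = 2*N/(141 + N) (y(N) = (2*N)/(141 + N) = 2*N/(141 + N))
y(F) + L = 2*(-11/8)/(141 - 11/8) - 3746/7 = 2*(-11/8)/(1117/8) - 3746/7 = 2*(-11/8)*(8/1117) - 3746/7 = -22/1117 - 3746/7 = -4184436/7819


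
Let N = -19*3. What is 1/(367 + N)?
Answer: 1/310 ≈ 0.0032258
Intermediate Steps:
N = -57
1/(367 + N) = 1/(367 - 57) = 1/310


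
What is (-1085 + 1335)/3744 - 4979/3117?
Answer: -2977021/1945008 ≈ -1.5306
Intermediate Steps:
(-1085 + 1335)/3744 - 4979/3117 = 250*(1/3744) - 4979*1/3117 = 125/1872 - 4979/3117 = -2977021/1945008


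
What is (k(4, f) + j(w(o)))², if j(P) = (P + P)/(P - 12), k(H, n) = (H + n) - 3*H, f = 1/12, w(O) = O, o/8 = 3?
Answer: 2209/144 ≈ 15.340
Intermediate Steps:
o = 24 (o = 8*3 = 24)
f = 1/12 ≈ 0.083333
k(H, n) = n - 2*H
j(P) = 2*P/(-12 + P) (j(P) = (2*P)/(-12 + P) = 2*P/(-12 + P))
(k(4, f) + j(w(o)))² = ((1/12 - 2*4) + 2*24/(-12 + 24))² = ((1/12 - 8) + 2*24/12)² = (-95/12 + 2*24*(1/12))² = (-95/12 + 4)² = (-47/12)² = 2209/144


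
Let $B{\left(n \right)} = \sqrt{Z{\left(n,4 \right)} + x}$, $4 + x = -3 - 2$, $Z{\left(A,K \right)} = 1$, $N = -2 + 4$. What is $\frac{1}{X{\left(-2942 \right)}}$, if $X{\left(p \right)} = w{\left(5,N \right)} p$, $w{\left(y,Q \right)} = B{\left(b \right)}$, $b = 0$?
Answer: $\frac{i \sqrt{2}}{11768} \approx 0.00012017 i$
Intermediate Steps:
$N = 2$
$x = -9$ ($x = -4 - 5 = -9$)
$B{\left(n \right)} = 2 i \sqrt{2}$ ($B{\left(n \right)} = \sqrt{1 - 9} = \sqrt{-8} = 2 i \sqrt{2}$)
$w{\left(y,Q \right)} = 2 i \sqrt{2}$
$X{\left(p \right)} = 2 i p \sqrt{2}$ ($X{\left(p \right)} = 2 i \sqrt{2} p = 2 i p \sqrt{2}$)
$\frac{1}{X{\left(-2942 \right)}} = \frac{1}{2 i \left(-2942\right) \sqrt{2}} = \frac{1}{\left(-5884\right) i \sqrt{2}} = \frac{i \sqrt{2}}{11768}$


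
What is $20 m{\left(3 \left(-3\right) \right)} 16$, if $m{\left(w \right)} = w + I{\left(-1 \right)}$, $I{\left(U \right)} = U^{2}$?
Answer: $-2560$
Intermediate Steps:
$m{\left(w \right)} = 1 + w$ ($m{\left(w \right)} = w + \left(-1\right)^{2} = w + 1 = 1 + w$)
$20 m{\left(3 \left(-3\right) \right)} 16 = 20 \left(1 + 3 \left(-3\right)\right) 16 = 20 \left(1 - 9\right) 16 = 20 \left(-8\right) 16 = \left(-160\right) 16 = -2560$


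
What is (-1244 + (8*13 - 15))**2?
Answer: 1334025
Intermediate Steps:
(-1244 + (8*13 - 15))**2 = (-1244 + (104 - 15))**2 = (-1244 + 89)**2 = (-1155)**2 = 1334025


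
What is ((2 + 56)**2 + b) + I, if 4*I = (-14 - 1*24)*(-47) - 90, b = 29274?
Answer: 33062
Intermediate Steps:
I = 424 (I = ((-14 - 1*24)*(-47) - 90)/4 = ((-14 - 24)*(-47) - 90)/4 = (-38*(-47) - 90)/4 = (1786 - 90)/4 = (1/4)*1696 = 424)
((2 + 56)**2 + b) + I = ((2 + 56)**2 + 29274) + 424 = (58**2 + 29274) + 424 = (3364 + 29274) + 424 = 32638 + 424 = 33062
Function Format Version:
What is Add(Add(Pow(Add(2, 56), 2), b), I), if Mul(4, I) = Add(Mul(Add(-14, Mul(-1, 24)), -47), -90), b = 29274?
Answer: 33062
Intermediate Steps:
I = 424 (I = Mul(Rational(1, 4), Add(Mul(Add(-14, Mul(-1, 24)), -47), -90)) = Mul(Rational(1, 4), Add(Mul(Add(-14, -24), -47), -90)) = Mul(Rational(1, 4), Add(Mul(-38, -47), -90)) = Mul(Rational(1, 4), Add(1786, -90)) = Mul(Rational(1, 4), 1696) = 424)
Add(Add(Pow(Add(2, 56), 2), b), I) = Add(Add(Pow(Add(2, 56), 2), 29274), 424) = Add(Add(Pow(58, 2), 29274), 424) = Add(Add(3364, 29274), 424) = Add(32638, 424) = 33062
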